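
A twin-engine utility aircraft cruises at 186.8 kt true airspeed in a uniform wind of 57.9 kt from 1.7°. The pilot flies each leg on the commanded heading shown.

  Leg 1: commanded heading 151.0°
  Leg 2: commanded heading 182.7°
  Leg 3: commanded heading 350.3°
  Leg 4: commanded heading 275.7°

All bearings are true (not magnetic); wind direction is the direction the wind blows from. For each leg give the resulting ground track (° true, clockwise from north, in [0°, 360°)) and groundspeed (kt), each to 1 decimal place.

Leg 1: heading 151.0°; drift +7.1° → track 158.1°, groundspeed 238.4 kt
Leg 2: heading 182.7°; drift -0.2° → track 182.5°, groundspeed 244.7 kt
Leg 3: heading 350.3°; drift -5.0° → track 345.3°, groundspeed 130.5 kt
Leg 4: heading 275.7°; drift -17.5° → track 258.2°, groundspeed 191.7 kt

Leg 1: track=158.1°, groundspeed=238.4 kt
Leg 2: track=182.5°, groundspeed=244.7 kt
Leg 3: track=345.3°, groundspeed=130.5 kt
Leg 4: track=258.2°, groundspeed=191.7 kt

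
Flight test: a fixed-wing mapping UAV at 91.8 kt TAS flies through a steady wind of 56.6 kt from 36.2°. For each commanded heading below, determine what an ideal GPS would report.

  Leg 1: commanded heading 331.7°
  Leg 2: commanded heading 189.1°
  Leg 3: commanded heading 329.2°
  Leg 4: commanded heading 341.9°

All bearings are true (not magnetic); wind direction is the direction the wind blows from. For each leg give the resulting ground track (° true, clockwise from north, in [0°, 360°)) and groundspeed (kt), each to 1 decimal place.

Leg 1: heading 331.7°; drift -37.1° → track 294.6°, groundspeed 84.6 kt
Leg 2: heading 189.1°; drift +10.3° → track 199.4°, groundspeed 144.5 kt
Leg 3: heading 329.2°; drift -36.8° → track 292.4°, groundspeed 87.0 kt
Leg 4: heading 341.9°; drift -38.0° → track 303.9°, groundspeed 74.6 kt

Leg 1: track=294.6°, groundspeed=84.6 kt
Leg 2: track=199.4°, groundspeed=144.5 kt
Leg 3: track=292.4°, groundspeed=87.0 kt
Leg 4: track=303.9°, groundspeed=74.6 kt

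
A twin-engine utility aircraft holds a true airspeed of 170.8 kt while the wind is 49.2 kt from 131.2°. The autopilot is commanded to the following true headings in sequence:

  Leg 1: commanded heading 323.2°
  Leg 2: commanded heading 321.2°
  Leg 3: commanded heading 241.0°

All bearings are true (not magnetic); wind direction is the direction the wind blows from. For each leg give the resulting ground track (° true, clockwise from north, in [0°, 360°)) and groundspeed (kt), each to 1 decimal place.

Leg 1: track=320.5°, groundspeed=219.2 kt
Leg 2: track=319.0°, groundspeed=219.4 kt
Leg 3: track=254.9°, groundspeed=193.1 kt

Leg 1: heading 323.2°; drift -2.7° → track 320.5°, groundspeed 219.2 kt
Leg 2: heading 321.2°; drift -2.2° → track 319.0°, groundspeed 219.4 kt
Leg 3: heading 241.0°; drift +13.9° → track 254.9°, groundspeed 193.1 kt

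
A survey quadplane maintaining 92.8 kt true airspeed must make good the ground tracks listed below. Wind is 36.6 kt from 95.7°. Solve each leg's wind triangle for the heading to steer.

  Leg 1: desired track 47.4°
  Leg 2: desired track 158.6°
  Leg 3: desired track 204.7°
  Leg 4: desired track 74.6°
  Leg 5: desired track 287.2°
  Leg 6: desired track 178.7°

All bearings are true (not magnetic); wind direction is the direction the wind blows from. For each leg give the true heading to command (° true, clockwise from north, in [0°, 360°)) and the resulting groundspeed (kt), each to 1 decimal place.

Leg 1: heading=64.5°, groundspeed=64.3 kt
Leg 2: heading=138.0°, groundspeed=70.2 kt
Leg 3: heading=182.8°, groundspeed=98.0 kt
Leg 4: heading=82.8°, groundspeed=57.7 kt
Leg 5: heading=291.7°, groundspeed=128.4 kt
Leg 6: heading=155.7°, groundspeed=80.9 kt

Leg 1: desired track 47.4°; wind correction +17.1° → command heading 64.5°, groundspeed 64.3 kt
Leg 2: desired track 158.6°; wind correction -20.6° → command heading 138.0°, groundspeed 70.2 kt
Leg 3: desired track 204.7°; wind correction -21.9° → command heading 182.8°, groundspeed 98.0 kt
Leg 4: desired track 74.6°; wind correction +8.2° → command heading 82.8°, groundspeed 57.7 kt
Leg 5: desired track 287.2°; wind correction +4.5° → command heading 291.7°, groundspeed 128.4 kt
Leg 6: desired track 178.7°; wind correction -23.0° → command heading 155.7°, groundspeed 80.9 kt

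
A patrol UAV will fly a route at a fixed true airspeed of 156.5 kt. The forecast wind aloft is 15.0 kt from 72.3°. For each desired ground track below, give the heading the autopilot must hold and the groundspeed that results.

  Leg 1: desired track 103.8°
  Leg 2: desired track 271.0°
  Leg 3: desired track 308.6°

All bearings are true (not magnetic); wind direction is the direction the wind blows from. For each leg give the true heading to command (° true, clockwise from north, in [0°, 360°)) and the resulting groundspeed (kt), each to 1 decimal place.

Leg 1: heading=100.9°, groundspeed=143.5 kt
Leg 2: heading=272.8°, groundspeed=170.6 kt
Leg 3: heading=313.2°, groundspeed=164.3 kt

Leg 1: desired track 103.8°; wind correction -2.9° → command heading 100.9°, groundspeed 143.5 kt
Leg 2: desired track 271.0°; wind correction +1.8° → command heading 272.8°, groundspeed 170.6 kt
Leg 3: desired track 308.6°; wind correction +4.6° → command heading 313.2°, groundspeed 164.3 kt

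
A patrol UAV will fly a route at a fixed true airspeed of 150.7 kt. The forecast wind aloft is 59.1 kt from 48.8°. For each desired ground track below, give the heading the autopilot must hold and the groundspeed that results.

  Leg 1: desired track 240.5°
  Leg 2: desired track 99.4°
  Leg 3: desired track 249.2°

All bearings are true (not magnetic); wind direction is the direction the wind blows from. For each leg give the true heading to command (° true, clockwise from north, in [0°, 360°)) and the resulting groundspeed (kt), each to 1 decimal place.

Leg 1: heading=245.1°, groundspeed=208.1 kt
Leg 2: heading=81.8°, groundspeed=106.1 kt
Leg 3: heading=257.1°, groundspeed=204.7 kt

Leg 1: desired track 240.5°; wind correction +4.6° → command heading 245.1°, groundspeed 208.1 kt
Leg 2: desired track 99.4°; wind correction -17.6° → command heading 81.8°, groundspeed 106.1 kt
Leg 3: desired track 249.2°; wind correction +7.9° → command heading 257.1°, groundspeed 204.7 kt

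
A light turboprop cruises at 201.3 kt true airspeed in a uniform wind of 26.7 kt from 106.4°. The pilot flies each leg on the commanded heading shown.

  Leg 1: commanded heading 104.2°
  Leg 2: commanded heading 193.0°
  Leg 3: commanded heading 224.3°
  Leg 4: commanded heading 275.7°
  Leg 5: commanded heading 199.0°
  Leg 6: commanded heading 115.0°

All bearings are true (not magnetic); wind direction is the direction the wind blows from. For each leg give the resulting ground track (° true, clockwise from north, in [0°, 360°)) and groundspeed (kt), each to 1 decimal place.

Leg 1: heading 104.2°; drift -0.3° → track 103.9°, groundspeed 174.6 kt
Leg 2: heading 193.0°; drift +7.6° → track 200.6°, groundspeed 201.5 kt
Leg 3: heading 224.3°; drift +6.3° → track 230.6°, groundspeed 215.1 kt
Leg 4: heading 275.7°; drift +1.2° → track 276.9°, groundspeed 227.6 kt
Leg 5: heading 199.0°; drift +7.5° → track 206.5°, groundspeed 204.3 kt
Leg 6: heading 115.0°; drift +1.3° → track 116.3°, groundspeed 174.9 kt

Leg 1: track=103.9°, groundspeed=174.6 kt
Leg 2: track=200.6°, groundspeed=201.5 kt
Leg 3: track=230.6°, groundspeed=215.1 kt
Leg 4: track=276.9°, groundspeed=227.6 kt
Leg 5: track=206.5°, groundspeed=204.3 kt
Leg 6: track=116.3°, groundspeed=174.9 kt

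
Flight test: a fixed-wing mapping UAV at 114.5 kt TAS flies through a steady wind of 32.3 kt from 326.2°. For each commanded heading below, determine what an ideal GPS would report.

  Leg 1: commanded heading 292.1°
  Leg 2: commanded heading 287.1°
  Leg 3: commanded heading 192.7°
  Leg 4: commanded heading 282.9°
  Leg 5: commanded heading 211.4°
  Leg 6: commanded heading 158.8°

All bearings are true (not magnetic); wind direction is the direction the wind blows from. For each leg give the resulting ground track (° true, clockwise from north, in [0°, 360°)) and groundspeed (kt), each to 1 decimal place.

Leg 1: track=280.4°, groundspeed=89.6 kt
Leg 2: track=274.3°, groundspeed=91.7 kt
Leg 3: track=183.0°, groundspeed=138.7 kt
Leg 4: track=269.2°, groundspeed=93.7 kt
Leg 5: track=198.5°, groundspeed=131.4 kt
Leg 6: track=156.0°, groundspeed=146.2 kt

Leg 1: heading 292.1°; drift -11.7° → track 280.4°, groundspeed 89.6 kt
Leg 2: heading 287.1°; drift -12.8° → track 274.3°, groundspeed 91.7 kt
Leg 3: heading 192.7°; drift -9.7° → track 183.0°, groundspeed 138.7 kt
Leg 4: heading 282.9°; drift -13.7° → track 269.2°, groundspeed 93.7 kt
Leg 5: heading 211.4°; drift -12.9° → track 198.5°, groundspeed 131.4 kt
Leg 6: heading 158.8°; drift -2.8° → track 156.0°, groundspeed 146.2 kt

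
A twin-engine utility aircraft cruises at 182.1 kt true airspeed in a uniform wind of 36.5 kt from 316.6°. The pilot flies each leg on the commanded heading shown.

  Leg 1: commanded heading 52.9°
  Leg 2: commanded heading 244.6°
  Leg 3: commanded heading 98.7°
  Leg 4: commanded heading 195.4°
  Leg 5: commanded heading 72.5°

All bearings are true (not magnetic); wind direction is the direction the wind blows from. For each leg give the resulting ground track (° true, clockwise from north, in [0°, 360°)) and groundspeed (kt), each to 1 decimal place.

Leg 1: heading 52.9°; drift +11.0° → track 63.9°, groundspeed 189.6 kt
Leg 2: heading 244.6°; drift -11.5° → track 233.1°, groundspeed 174.3 kt
Leg 3: heading 98.7°; drift +6.1° → track 104.8°, groundspeed 212.1 kt
Leg 4: heading 195.4°; drift -8.8° → track 186.6°, groundspeed 203.4 kt
Leg 5: heading 72.5°; drift +9.4° → track 81.9°, groundspeed 200.7 kt

Leg 1: track=63.9°, groundspeed=189.6 kt
Leg 2: track=233.1°, groundspeed=174.3 kt
Leg 3: track=104.8°, groundspeed=212.1 kt
Leg 4: track=186.6°, groundspeed=203.4 kt
Leg 5: track=81.9°, groundspeed=200.7 kt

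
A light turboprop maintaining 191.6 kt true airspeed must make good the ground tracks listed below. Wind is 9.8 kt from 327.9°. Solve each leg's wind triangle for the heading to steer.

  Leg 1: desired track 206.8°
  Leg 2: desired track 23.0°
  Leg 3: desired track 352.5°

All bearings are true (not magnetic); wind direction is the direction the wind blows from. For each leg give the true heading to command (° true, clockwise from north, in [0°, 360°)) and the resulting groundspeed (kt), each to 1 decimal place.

Leg 1: desired track 206.8°; wind correction +2.5° → command heading 209.3°, groundspeed 196.5 kt
Leg 2: desired track 23.0°; wind correction -2.4° → command heading 20.6°, groundspeed 185.8 kt
Leg 3: desired track 352.5°; wind correction -1.2° → command heading 351.3°, groundspeed 182.6 kt

Leg 1: heading=209.3°, groundspeed=196.5 kt
Leg 2: heading=20.6°, groundspeed=185.8 kt
Leg 3: heading=351.3°, groundspeed=182.6 kt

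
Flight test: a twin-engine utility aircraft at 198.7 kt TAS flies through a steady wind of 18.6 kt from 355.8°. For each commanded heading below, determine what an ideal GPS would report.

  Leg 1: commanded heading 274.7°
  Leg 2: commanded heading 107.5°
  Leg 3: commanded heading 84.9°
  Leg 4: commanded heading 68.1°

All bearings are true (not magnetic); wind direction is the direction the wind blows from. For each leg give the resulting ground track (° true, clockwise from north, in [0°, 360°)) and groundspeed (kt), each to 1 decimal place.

Leg 1: heading 274.7°; drift -5.4° → track 269.3°, groundspeed 196.7 kt
Leg 2: heading 107.5°; drift +4.8° → track 112.3°, groundspeed 206.3 kt
Leg 3: heading 84.9°; drift +5.4° → track 90.3°, groundspeed 199.3 kt
Leg 4: heading 68.1°; drift +5.2° → track 73.3°, groundspeed 193.9 kt

Leg 1: track=269.3°, groundspeed=196.7 kt
Leg 2: track=112.3°, groundspeed=206.3 kt
Leg 3: track=90.3°, groundspeed=199.3 kt
Leg 4: track=73.3°, groundspeed=193.9 kt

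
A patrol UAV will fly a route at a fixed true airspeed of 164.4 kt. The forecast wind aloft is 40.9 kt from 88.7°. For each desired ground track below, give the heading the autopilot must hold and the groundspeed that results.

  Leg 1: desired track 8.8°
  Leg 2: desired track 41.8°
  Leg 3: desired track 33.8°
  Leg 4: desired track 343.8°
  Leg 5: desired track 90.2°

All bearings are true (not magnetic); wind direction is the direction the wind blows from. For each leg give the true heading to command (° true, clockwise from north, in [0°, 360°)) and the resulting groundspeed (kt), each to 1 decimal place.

Leg 1: desired track 8.8°; wind correction +14.2° → command heading 23.0°, groundspeed 152.2 kt
Leg 2: desired track 41.8°; wind correction +10.5° → command heading 52.3°, groundspeed 133.7 kt
Leg 3: desired track 33.8°; wind correction +11.7° → command heading 45.5°, groundspeed 137.4 kt
Leg 4: desired track 343.8°; wind correction +13.9° → command heading 357.7°, groundspeed 170.1 kt
Leg 5: desired track 90.2°; wind correction -0.4° → command heading 89.8°, groundspeed 123.5 kt

Leg 1: heading=23.0°, groundspeed=152.2 kt
Leg 2: heading=52.3°, groundspeed=133.7 kt
Leg 3: heading=45.5°, groundspeed=137.4 kt
Leg 4: heading=357.7°, groundspeed=170.1 kt
Leg 5: heading=89.8°, groundspeed=123.5 kt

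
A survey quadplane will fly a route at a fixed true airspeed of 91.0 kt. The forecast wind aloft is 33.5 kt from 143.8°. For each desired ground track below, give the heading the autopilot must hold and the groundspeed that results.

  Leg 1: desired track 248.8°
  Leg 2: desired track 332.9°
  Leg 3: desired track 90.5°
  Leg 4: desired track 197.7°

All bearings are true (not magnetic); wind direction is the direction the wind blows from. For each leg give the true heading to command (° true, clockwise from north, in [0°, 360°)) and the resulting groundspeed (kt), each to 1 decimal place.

Leg 1: desired track 248.8°; wind correction -20.8° → command heading 228.0°, groundspeed 93.7 kt
Leg 2: desired track 332.9°; wind correction +3.3° → command heading 336.2°, groundspeed 123.9 kt
Leg 3: desired track 90.5°; wind correction +17.2° → command heading 107.7°, groundspeed 66.9 kt
Leg 4: desired track 197.7°; wind correction -17.3° → command heading 180.4°, groundspeed 67.1 kt

Leg 1: heading=228.0°, groundspeed=93.7 kt
Leg 2: heading=336.2°, groundspeed=123.9 kt
Leg 3: heading=107.7°, groundspeed=66.9 kt
Leg 4: heading=180.4°, groundspeed=67.1 kt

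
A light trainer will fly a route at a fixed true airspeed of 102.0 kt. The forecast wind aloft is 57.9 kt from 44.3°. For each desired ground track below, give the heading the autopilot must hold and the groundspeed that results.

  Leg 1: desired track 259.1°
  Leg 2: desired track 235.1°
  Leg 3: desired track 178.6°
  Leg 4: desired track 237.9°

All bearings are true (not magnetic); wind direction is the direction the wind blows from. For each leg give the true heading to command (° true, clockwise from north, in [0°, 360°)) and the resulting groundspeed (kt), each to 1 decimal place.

Leg 1: desired track 259.1°; wind correction +18.9° → command heading 278.0°, groundspeed 144.0 kt
Leg 2: desired track 235.1°; wind correction +6.1° → command heading 241.2°, groundspeed 158.3 kt
Leg 3: desired track 178.6°; wind correction -24.0° → command heading 154.6°, groundspeed 133.6 kt
Leg 4: desired track 237.9°; wind correction +7.7° → command heading 245.6°, groundspeed 157.4 kt

Leg 1: heading=278.0°, groundspeed=144.0 kt
Leg 2: heading=241.2°, groundspeed=158.3 kt
Leg 3: heading=154.6°, groundspeed=133.6 kt
Leg 4: heading=245.6°, groundspeed=157.4 kt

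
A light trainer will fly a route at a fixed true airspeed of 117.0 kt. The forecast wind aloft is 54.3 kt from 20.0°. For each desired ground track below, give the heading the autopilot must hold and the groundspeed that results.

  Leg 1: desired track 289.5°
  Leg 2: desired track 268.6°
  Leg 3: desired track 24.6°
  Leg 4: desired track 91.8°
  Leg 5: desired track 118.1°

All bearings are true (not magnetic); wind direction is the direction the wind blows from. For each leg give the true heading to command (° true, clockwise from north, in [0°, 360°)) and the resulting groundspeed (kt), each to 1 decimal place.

Leg 1: desired track 289.5°; wind correction +27.7° → command heading 317.2°, groundspeed 104.1 kt
Leg 2: desired track 268.6°; wind correction +25.6° → command heading 294.2°, groundspeed 125.3 kt
Leg 3: desired track 24.6°; wind correction -2.1° → command heading 22.5°, groundspeed 62.8 kt
Leg 4: desired track 91.8°; wind correction -26.2° → command heading 65.6°, groundspeed 88.1 kt
Leg 5: desired track 118.1°; wind correction -27.4° → command heading 90.7°, groundspeed 111.6 kt

Leg 1: heading=317.2°, groundspeed=104.1 kt
Leg 2: heading=294.2°, groundspeed=125.3 kt
Leg 3: heading=22.5°, groundspeed=62.8 kt
Leg 4: heading=65.6°, groundspeed=88.1 kt
Leg 5: heading=90.7°, groundspeed=111.6 kt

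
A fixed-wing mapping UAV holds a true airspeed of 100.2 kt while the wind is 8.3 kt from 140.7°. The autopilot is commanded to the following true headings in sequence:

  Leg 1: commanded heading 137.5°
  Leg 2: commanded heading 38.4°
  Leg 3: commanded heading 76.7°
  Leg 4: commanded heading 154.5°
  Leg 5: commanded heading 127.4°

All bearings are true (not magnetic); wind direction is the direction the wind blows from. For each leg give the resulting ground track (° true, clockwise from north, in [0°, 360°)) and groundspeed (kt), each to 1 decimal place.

Leg 1: heading 137.5°; drift -0.3° → track 137.2°, groundspeed 91.9 kt
Leg 2: heading 38.4°; drift -4.5° → track 33.9°, groundspeed 102.3 kt
Leg 3: heading 76.7°; drift -4.4° → track 72.3°, groundspeed 96.8 kt
Leg 4: heading 154.5°; drift +1.2° → track 155.7°, groundspeed 92.2 kt
Leg 5: heading 127.4°; drift -1.2° → track 126.2°, groundspeed 92.1 kt

Leg 1: track=137.2°, groundspeed=91.9 kt
Leg 2: track=33.9°, groundspeed=102.3 kt
Leg 3: track=72.3°, groundspeed=96.8 kt
Leg 4: track=155.7°, groundspeed=92.2 kt
Leg 5: track=126.2°, groundspeed=92.1 kt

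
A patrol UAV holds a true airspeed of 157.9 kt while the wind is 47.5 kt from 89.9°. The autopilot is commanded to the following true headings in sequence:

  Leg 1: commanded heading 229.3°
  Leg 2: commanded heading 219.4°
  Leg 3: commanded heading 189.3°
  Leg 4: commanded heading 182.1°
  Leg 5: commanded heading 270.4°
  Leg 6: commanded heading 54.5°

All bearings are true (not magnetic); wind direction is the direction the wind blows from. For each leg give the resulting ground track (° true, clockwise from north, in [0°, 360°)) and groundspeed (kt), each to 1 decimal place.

Leg 1: track=238.4°, groundspeed=196.4 kt
Leg 2: track=230.4°, groundspeed=191.7 kt
Leg 3: track=205.1°, groundspeed=172.2 kt
Leg 4: track=198.7°, groundspeed=166.6 kt
Leg 5: track=270.3°, groundspeed=205.4 kt
Leg 6: track=41.5°, groundspeed=122.3 kt

Leg 1: heading 229.3°; drift +9.1° → track 238.4°, groundspeed 196.4 kt
Leg 2: heading 219.4°; drift +11.0° → track 230.4°, groundspeed 191.7 kt
Leg 3: heading 189.3°; drift +15.8° → track 205.1°, groundspeed 172.2 kt
Leg 4: heading 182.1°; drift +16.6° → track 198.7°, groundspeed 166.6 kt
Leg 5: heading 270.4°; drift -0.1° → track 270.3°, groundspeed 205.4 kt
Leg 6: heading 54.5°; drift -13.0° → track 41.5°, groundspeed 122.3 kt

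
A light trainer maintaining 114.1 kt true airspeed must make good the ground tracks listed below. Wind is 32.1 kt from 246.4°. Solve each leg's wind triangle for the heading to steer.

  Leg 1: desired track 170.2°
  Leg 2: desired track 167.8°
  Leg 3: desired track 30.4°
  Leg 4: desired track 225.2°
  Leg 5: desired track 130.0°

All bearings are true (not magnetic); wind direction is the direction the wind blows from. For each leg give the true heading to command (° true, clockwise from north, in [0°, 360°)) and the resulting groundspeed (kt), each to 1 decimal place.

Leg 1: heading=186.1°, groundspeed=102.1 kt
Leg 2: heading=183.8°, groundspeed=103.3 kt
Leg 3: heading=20.9°, groundspeed=138.5 kt
Leg 4: heading=231.0°, groundspeed=83.6 kt
Leg 5: heading=144.6°, groundspeed=124.7 kt

Leg 1: desired track 170.2°; wind correction +15.9° → command heading 186.1°, groundspeed 102.1 kt
Leg 2: desired track 167.8°; wind correction +16.0° → command heading 183.8°, groundspeed 103.3 kt
Leg 3: desired track 30.4°; wind correction -9.5° → command heading 20.9°, groundspeed 138.5 kt
Leg 4: desired track 225.2°; wind correction +5.8° → command heading 231.0°, groundspeed 83.6 kt
Leg 5: desired track 130.0°; wind correction +14.6° → command heading 144.6°, groundspeed 124.7 kt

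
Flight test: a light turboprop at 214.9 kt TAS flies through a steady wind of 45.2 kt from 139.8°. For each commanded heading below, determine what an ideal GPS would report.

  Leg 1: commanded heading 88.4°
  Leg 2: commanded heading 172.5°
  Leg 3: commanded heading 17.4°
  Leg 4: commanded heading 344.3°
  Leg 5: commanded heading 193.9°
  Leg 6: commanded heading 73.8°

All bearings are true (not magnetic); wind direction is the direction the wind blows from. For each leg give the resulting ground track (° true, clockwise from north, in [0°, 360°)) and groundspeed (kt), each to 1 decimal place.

Leg 1: track=77.7°, groundspeed=190.0 kt
Leg 2: track=180.4°, groundspeed=178.5 kt
Leg 3: track=8.3°, groundspeed=242.1 kt
Leg 4: track=340.1°, groundspeed=256.7 kt
Leg 5: track=204.9°, groundspeed=191.9 kt
Leg 6: track=61.9°, groundspeed=200.8 kt

Leg 1: heading 88.4°; drift -10.7° → track 77.7°, groundspeed 190.0 kt
Leg 2: heading 172.5°; drift +7.9° → track 180.4°, groundspeed 178.5 kt
Leg 3: heading 17.4°; drift -9.1° → track 8.3°, groundspeed 242.1 kt
Leg 4: heading 344.3°; drift -4.2° → track 340.1°, groundspeed 256.7 kt
Leg 5: heading 193.9°; drift +11.0° → track 204.9°, groundspeed 191.9 kt
Leg 6: heading 73.8°; drift -11.9° → track 61.9°, groundspeed 200.8 kt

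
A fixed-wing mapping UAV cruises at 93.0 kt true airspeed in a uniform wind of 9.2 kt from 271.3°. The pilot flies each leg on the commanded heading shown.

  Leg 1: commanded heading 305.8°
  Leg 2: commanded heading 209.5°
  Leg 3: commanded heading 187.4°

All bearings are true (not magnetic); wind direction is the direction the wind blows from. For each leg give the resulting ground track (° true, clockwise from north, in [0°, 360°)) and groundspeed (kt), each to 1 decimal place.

Leg 1: heading 305.8°; drift +3.5° → track 309.3°, groundspeed 85.6 kt
Leg 2: heading 209.5°; drift -5.2° → track 204.3°, groundspeed 89.0 kt
Leg 3: heading 187.4°; drift -5.7° → track 181.7°, groundspeed 92.5 kt

Leg 1: track=309.3°, groundspeed=85.6 kt
Leg 2: track=204.3°, groundspeed=89.0 kt
Leg 3: track=181.7°, groundspeed=92.5 kt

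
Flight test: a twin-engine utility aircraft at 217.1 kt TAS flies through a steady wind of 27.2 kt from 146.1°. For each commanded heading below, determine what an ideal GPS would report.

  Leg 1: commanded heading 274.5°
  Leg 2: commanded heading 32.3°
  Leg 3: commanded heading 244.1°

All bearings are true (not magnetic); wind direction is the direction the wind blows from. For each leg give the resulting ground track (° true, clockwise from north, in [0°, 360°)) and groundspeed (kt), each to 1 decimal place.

Leg 1: heading 274.5°; drift +5.2° → track 279.7°, groundspeed 235.0 kt
Leg 2: heading 32.3°; drift -6.2° → track 26.1°, groundspeed 229.4 kt
Leg 3: heading 244.1°; drift +7.0° → track 251.1°, groundspeed 222.5 kt

Leg 1: track=279.7°, groundspeed=235.0 kt
Leg 2: track=26.1°, groundspeed=229.4 kt
Leg 3: track=251.1°, groundspeed=222.5 kt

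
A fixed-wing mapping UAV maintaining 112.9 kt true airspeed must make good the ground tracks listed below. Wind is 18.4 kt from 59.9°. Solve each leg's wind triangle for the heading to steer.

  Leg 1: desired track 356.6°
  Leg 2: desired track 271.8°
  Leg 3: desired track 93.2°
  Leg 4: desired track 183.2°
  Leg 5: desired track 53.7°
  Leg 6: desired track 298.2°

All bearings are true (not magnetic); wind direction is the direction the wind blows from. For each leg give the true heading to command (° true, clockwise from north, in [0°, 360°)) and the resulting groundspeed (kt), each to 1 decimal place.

Leg 1: desired track 356.6°; wind correction +8.4° → command heading 5.0°, groundspeed 103.4 kt
Leg 2: desired track 271.8°; wind correction +4.9° → command heading 276.7°, groundspeed 128.1 kt
Leg 3: desired track 93.2°; wind correction -5.1° → command heading 88.1°, groundspeed 97.1 kt
Leg 4: desired track 183.2°; wind correction -7.8° → command heading 175.4°, groundspeed 121.9 kt
Leg 5: desired track 53.7°; wind correction +1.0° → command heading 54.7°, groundspeed 94.6 kt
Leg 6: desired track 298.2°; wind correction +8.0° → command heading 306.2°, groundspeed 121.5 kt

Leg 1: heading=5.0°, groundspeed=103.4 kt
Leg 2: heading=276.7°, groundspeed=128.1 kt
Leg 3: heading=88.1°, groundspeed=97.1 kt
Leg 4: heading=175.4°, groundspeed=121.9 kt
Leg 5: heading=54.7°, groundspeed=94.6 kt
Leg 6: heading=306.2°, groundspeed=121.5 kt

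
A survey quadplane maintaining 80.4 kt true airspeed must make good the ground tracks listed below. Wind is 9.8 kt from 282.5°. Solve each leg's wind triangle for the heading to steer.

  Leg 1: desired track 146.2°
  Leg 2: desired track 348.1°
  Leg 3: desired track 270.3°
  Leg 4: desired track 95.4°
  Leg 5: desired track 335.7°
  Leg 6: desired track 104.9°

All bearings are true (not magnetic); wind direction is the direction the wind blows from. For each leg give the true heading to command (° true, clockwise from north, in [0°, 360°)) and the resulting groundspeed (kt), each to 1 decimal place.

Leg 1: desired track 146.2°; wind correction +4.8° → command heading 151.0°, groundspeed 87.2 kt
Leg 2: desired track 348.1°; wind correction -6.4° → command heading 341.7°, groundspeed 75.9 kt
Leg 3: desired track 270.3°; wind correction +1.5° → command heading 271.8°, groundspeed 70.8 kt
Leg 4: desired track 95.4°; wind correction -0.9° → command heading 94.5°, groundspeed 90.1 kt
Leg 5: desired track 335.7°; wind correction -5.6° → command heading 330.1°, groundspeed 74.1 kt
Leg 6: desired track 104.9°; wind correction +0.3° → command heading 105.2°, groundspeed 90.2 kt

Leg 1: heading=151.0°, groundspeed=87.2 kt
Leg 2: heading=341.7°, groundspeed=75.9 kt
Leg 3: heading=271.8°, groundspeed=70.8 kt
Leg 4: heading=94.5°, groundspeed=90.1 kt
Leg 5: heading=330.1°, groundspeed=74.1 kt
Leg 6: heading=105.2°, groundspeed=90.2 kt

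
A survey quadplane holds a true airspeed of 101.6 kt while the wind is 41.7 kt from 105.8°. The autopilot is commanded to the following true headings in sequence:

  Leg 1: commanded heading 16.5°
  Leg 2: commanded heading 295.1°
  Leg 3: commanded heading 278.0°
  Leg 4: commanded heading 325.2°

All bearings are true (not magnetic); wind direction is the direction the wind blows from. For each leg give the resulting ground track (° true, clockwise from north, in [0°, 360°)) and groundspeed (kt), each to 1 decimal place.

Leg 1: track=354.1°, groundspeed=109.4 kt
Leg 2: track=292.4°, groundspeed=142.9 kt
Leg 3: track=280.3°, groundspeed=143.0 kt
Leg 4: track=314.0°, groundspeed=136.4 kt

Leg 1: heading 16.5°; drift -22.4° → track 354.1°, groundspeed 109.4 kt
Leg 2: heading 295.1°; drift -2.7° → track 292.4°, groundspeed 142.9 kt
Leg 3: heading 278.0°; drift +2.3° → track 280.3°, groundspeed 143.0 kt
Leg 4: heading 325.2°; drift -11.2° → track 314.0°, groundspeed 136.4 kt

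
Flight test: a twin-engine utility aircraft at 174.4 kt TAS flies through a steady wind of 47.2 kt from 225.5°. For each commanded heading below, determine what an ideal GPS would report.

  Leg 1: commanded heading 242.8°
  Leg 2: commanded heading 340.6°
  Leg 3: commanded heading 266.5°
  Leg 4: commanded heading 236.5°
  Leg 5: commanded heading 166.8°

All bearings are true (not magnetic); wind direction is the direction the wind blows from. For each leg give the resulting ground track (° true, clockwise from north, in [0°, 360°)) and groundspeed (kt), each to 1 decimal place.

Leg 1: heading 242.8°; drift +6.2° → track 249.0°, groundspeed 130.1 kt
Leg 2: heading 340.6°; drift +12.4° → track 353.0°, groundspeed 199.1 kt
Leg 3: heading 266.5°; drift +12.6° → track 279.1°, groundspeed 142.2 kt
Leg 4: heading 236.5°; drift +4.0° → track 240.5°, groundspeed 128.4 kt
Leg 5: heading 166.8°; drift -15.1° → track 151.7°, groundspeed 155.2 kt

Leg 1: track=249.0°, groundspeed=130.1 kt
Leg 2: track=353.0°, groundspeed=199.1 kt
Leg 3: track=279.1°, groundspeed=142.2 kt
Leg 4: track=240.5°, groundspeed=128.4 kt
Leg 5: track=151.7°, groundspeed=155.2 kt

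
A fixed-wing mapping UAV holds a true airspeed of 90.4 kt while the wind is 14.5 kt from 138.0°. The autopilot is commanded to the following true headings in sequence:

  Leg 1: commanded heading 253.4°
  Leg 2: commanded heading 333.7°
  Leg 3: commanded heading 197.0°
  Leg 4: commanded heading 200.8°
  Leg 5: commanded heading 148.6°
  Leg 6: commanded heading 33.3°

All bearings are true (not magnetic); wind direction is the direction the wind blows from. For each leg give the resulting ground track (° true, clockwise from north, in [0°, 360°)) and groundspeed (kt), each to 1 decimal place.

Leg 1: track=261.1°, groundspeed=97.5 kt
Leg 2: track=331.5°, groundspeed=104.4 kt
Leg 3: track=205.5°, groundspeed=83.9 kt
Leg 4: track=209.6°, groundspeed=84.8 kt
Leg 5: track=150.6°, groundspeed=76.2 kt
Leg 6: track=24.8°, groundspeed=95.1 kt

Leg 1: heading 253.4°; drift +7.7° → track 261.1°, groundspeed 97.5 kt
Leg 2: heading 333.7°; drift -2.2° → track 331.5°, groundspeed 104.4 kt
Leg 3: heading 197.0°; drift +8.5° → track 205.5°, groundspeed 83.9 kt
Leg 4: heading 200.8°; drift +8.8° → track 209.6°, groundspeed 84.8 kt
Leg 5: heading 148.6°; drift +2.0° → track 150.6°, groundspeed 76.2 kt
Leg 6: heading 33.3°; drift -8.5° → track 24.8°, groundspeed 95.1 kt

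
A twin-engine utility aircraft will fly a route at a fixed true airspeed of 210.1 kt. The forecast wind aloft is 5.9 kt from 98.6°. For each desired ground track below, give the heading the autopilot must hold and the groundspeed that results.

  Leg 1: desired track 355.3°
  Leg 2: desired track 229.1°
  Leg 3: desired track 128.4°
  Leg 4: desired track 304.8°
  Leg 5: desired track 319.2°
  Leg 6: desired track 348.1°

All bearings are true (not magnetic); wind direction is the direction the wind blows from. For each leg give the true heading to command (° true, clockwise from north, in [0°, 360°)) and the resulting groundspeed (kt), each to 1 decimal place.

Leg 1: heading=356.9°, groundspeed=211.4 kt
Leg 2: heading=227.9°, groundspeed=213.9 kt
Leg 3: heading=127.6°, groundspeed=205.0 kt
Leg 4: heading=305.5°, groundspeed=215.4 kt
Leg 5: heading=320.2°, groundspeed=214.5 kt
Leg 6: heading=349.6°, groundspeed=212.1 kt

Leg 1: desired track 355.3°; wind correction +1.6° → command heading 356.9°, groundspeed 211.4 kt
Leg 2: desired track 229.1°; wind correction -1.2° → command heading 227.9°, groundspeed 213.9 kt
Leg 3: desired track 128.4°; wind correction -0.8° → command heading 127.6°, groundspeed 205.0 kt
Leg 4: desired track 304.8°; wind correction +0.7° → command heading 305.5°, groundspeed 215.4 kt
Leg 5: desired track 319.2°; wind correction +1.0° → command heading 320.2°, groundspeed 214.5 kt
Leg 6: desired track 348.1°; wind correction +1.5° → command heading 349.6°, groundspeed 212.1 kt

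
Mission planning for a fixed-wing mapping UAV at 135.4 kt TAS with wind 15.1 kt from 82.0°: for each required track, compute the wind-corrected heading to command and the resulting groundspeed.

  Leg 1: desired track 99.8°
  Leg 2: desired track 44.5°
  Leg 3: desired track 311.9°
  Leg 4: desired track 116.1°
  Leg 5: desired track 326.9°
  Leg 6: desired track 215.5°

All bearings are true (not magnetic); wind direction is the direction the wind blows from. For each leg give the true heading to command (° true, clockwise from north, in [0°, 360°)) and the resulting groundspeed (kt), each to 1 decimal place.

Leg 1: heading=97.8°, groundspeed=120.9 kt
Leg 2: heading=48.4°, groundspeed=123.1 kt
Leg 3: heading=316.8°, groundspeed=144.6 kt
Leg 4: heading=112.5°, groundspeed=122.6 kt
Leg 5: heading=332.7°, groundspeed=141.1 kt
Leg 6: heading=210.9°, groundspeed=145.4 kt

Leg 1: desired track 99.8°; wind correction -2.0° → command heading 97.8°, groundspeed 120.9 kt
Leg 2: desired track 44.5°; wind correction +3.9° → command heading 48.4°, groundspeed 123.1 kt
Leg 3: desired track 311.9°; wind correction +4.9° → command heading 316.8°, groundspeed 144.6 kt
Leg 4: desired track 116.1°; wind correction -3.6° → command heading 112.5°, groundspeed 122.6 kt
Leg 5: desired track 326.9°; wind correction +5.8° → command heading 332.7°, groundspeed 141.1 kt
Leg 6: desired track 215.5°; wind correction -4.6° → command heading 210.9°, groundspeed 145.4 kt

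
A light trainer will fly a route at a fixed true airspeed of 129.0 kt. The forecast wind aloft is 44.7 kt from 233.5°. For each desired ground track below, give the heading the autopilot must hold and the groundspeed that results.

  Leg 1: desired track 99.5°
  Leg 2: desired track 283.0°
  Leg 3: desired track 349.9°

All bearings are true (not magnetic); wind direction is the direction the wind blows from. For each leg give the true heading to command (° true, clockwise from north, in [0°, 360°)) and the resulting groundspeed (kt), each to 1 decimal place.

Leg 1: desired track 99.5°; wind correction +14.4° → command heading 113.9°, groundspeed 156.0 kt
Leg 2: desired track 283.0°; wind correction -15.3° → command heading 267.7°, groundspeed 95.4 kt
Leg 3: desired track 349.9°; wind correction -18.1° → command heading 331.8°, groundspeed 142.5 kt

Leg 1: heading=113.9°, groundspeed=156.0 kt
Leg 2: heading=267.7°, groundspeed=95.4 kt
Leg 3: heading=331.8°, groundspeed=142.5 kt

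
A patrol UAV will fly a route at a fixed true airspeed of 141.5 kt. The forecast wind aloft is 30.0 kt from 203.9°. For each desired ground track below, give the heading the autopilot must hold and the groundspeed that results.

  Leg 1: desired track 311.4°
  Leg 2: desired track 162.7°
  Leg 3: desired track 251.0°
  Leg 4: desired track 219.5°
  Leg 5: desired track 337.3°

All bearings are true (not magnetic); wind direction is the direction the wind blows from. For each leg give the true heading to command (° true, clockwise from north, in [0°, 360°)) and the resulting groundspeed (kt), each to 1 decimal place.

Leg 1: heading=299.7°, groundspeed=147.6 kt
Leg 2: heading=170.7°, groundspeed=117.5 kt
Leg 3: heading=242.1°, groundspeed=119.4 kt
Leg 4: heading=216.2°, groundspeed=112.4 kt
Leg 5: heading=328.4°, groundspeed=160.4 kt

Leg 1: desired track 311.4°; wind correction -11.7° → command heading 299.7°, groundspeed 147.6 kt
Leg 2: desired track 162.7°; wind correction +8.0° → command heading 170.7°, groundspeed 117.5 kt
Leg 3: desired track 251.0°; wind correction -8.9° → command heading 242.1°, groundspeed 119.4 kt
Leg 4: desired track 219.5°; wind correction -3.3° → command heading 216.2°, groundspeed 112.4 kt
Leg 5: desired track 337.3°; wind correction -8.9° → command heading 328.4°, groundspeed 160.4 kt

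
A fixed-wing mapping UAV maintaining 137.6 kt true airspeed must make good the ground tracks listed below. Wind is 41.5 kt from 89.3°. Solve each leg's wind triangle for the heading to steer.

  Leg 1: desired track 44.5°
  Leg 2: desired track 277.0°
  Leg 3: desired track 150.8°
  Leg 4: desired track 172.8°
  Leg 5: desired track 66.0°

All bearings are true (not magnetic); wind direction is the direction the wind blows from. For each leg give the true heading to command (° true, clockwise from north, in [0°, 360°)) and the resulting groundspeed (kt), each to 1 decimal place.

Leg 1: heading=56.8°, groundspeed=105.0 kt
Leg 2: heading=279.3°, groundspeed=178.6 kt
Leg 3: heading=135.4°, groundspeed=112.9 kt
Leg 4: heading=155.4°, groundspeed=126.6 kt
Leg 5: heading=72.9°, groundspeed=98.5 kt

Leg 1: desired track 44.5°; wind correction +12.3° → command heading 56.8°, groundspeed 105.0 kt
Leg 2: desired track 277.0°; wind correction +2.3° → command heading 279.3°, groundspeed 178.6 kt
Leg 3: desired track 150.8°; wind correction -15.4° → command heading 135.4°, groundspeed 112.9 kt
Leg 4: desired track 172.8°; wind correction -17.4° → command heading 155.4°, groundspeed 126.6 kt
Leg 5: desired track 66.0°; wind correction +6.9° → command heading 72.9°, groundspeed 98.5 kt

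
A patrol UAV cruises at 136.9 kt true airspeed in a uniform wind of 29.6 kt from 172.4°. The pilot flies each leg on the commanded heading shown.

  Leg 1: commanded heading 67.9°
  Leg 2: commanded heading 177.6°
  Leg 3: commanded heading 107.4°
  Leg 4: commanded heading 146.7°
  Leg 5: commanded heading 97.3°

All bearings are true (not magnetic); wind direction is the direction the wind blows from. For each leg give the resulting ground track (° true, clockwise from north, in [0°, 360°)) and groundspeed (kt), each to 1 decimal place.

Leg 1: heading 67.9°; drift -11.2° → track 56.7°, groundspeed 147.1 kt
Leg 2: heading 177.6°; drift +1.4° → track 179.0°, groundspeed 107.5 kt
Leg 3: heading 107.4°; drift -12.2° → track 95.2°, groundspeed 127.3 kt
Leg 4: heading 146.7°; drift -6.6° → track 140.1°, groundspeed 111.0 kt
Leg 5: heading 97.3°; drift -12.5° → track 84.8°, groundspeed 132.4 kt

Leg 1: track=56.7°, groundspeed=147.1 kt
Leg 2: track=179.0°, groundspeed=107.5 kt
Leg 3: track=95.2°, groundspeed=127.3 kt
Leg 4: track=140.1°, groundspeed=111.0 kt
Leg 5: track=84.8°, groundspeed=132.4 kt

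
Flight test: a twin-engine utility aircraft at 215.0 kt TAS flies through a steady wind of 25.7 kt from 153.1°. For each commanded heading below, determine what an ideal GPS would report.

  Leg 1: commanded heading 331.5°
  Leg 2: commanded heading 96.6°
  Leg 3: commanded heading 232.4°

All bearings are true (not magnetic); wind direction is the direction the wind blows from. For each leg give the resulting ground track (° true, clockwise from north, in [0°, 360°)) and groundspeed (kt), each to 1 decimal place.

Leg 1: heading 331.5°; drift +0.2° → track 331.7°, groundspeed 240.7 kt
Leg 2: heading 96.6°; drift -6.1° → track 90.5°, groundspeed 202.0 kt
Leg 3: heading 232.4°; drift +6.8° → track 239.2°, groundspeed 211.7 kt

Leg 1: track=331.7°, groundspeed=240.7 kt
Leg 2: track=90.5°, groundspeed=202.0 kt
Leg 3: track=239.2°, groundspeed=211.7 kt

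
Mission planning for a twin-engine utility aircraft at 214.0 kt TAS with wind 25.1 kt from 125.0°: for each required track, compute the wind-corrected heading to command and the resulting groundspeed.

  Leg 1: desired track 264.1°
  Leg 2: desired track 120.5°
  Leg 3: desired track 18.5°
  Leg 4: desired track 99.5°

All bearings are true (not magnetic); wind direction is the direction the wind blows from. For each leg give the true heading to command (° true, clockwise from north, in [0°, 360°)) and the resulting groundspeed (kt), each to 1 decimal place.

Leg 1: heading=259.7°, groundspeed=232.3 kt
Leg 2: heading=121.0°, groundspeed=189.0 kt
Leg 3: heading=25.0°, groundspeed=219.8 kt
Leg 4: heading=102.4°, groundspeed=191.1 kt

Leg 1: desired track 264.1°; wind correction -4.4° → command heading 259.7°, groundspeed 232.3 kt
Leg 2: desired track 120.5°; wind correction +0.5° → command heading 121.0°, groundspeed 189.0 kt
Leg 3: desired track 18.5°; wind correction +6.5° → command heading 25.0°, groundspeed 219.8 kt
Leg 4: desired track 99.5°; wind correction +2.9° → command heading 102.4°, groundspeed 191.1 kt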